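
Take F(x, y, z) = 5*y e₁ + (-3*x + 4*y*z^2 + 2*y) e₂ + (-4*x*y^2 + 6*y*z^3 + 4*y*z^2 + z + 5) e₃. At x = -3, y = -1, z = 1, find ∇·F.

-19

∂F₁/∂x = 0
∂F₂/∂y = 4*z^2 + 2
∂F₃/∂z = 18*y*z^2 + 8*y*z + 1
∇·F = 18*y*z^2 + 8*y*z + 4*z^2 + 3
At (-3, -1, 1): -19.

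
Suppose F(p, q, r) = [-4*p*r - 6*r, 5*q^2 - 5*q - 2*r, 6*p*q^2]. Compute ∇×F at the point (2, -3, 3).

(-70, -68, 0)

(∇×F)₁ = ∂F₃/∂q − ∂F₂/∂r = 12*p*q + 2
(∇×F)₂ = ∂F₁/∂r − ∂F₃/∂p = -4*p - 6*q^2 - 6
(∇×F)₃ = ∂F₂/∂p − ∂F₁/∂q = 0
∇×F = (12*p*q + 2, -4*p - 6*q^2 - 6, 0)
At (2, -3, 3): (-70, -68, 0).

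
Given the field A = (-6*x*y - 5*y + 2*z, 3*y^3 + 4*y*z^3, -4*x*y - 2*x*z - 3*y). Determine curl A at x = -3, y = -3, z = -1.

(45, -12, -13)

(∇×A)₁ = ∂A₃/∂y − ∂A₂/∂z = -4*x - 12*y*z^2 - 3
(∇×A)₂ = ∂A₁/∂z − ∂A₃/∂x = 4*y + 2*z + 2
(∇×A)₃ = ∂A₂/∂x − ∂A₁/∂y = 6*x + 5
∇×A = (-4*x - 12*y*z^2 - 3, 4*y + 2*z + 2, 6*x + 5)
At (-3, -3, -1): (45, -12, -13).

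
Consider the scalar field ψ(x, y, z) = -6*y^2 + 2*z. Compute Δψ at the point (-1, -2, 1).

-12

∂²ψ/∂x² = 0
∂²ψ/∂y² = -12
∂²ψ/∂z² = 0
∇²ψ = -12
At (-1, -2, 1): -12.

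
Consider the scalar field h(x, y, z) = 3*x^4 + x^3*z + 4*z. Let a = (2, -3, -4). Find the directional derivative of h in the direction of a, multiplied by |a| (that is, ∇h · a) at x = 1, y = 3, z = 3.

∂h/∂x = 12*x^3 + 3*x^2*z
∂h/∂y = 0
∂h/∂z = x^3 + 4
∇h at (1, 3, 3) = (21, 0, 5)
∇h · a = (21)(2) + (0)(-3) + (5)(-4) = 22

22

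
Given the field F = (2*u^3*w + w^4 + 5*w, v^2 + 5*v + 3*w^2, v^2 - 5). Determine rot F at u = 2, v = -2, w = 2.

(-16, 53, 0)

(∇×F)₁ = ∂F₃/∂v − ∂F₂/∂w = 2*v - 6*w
(∇×F)₂ = ∂F₁/∂w − ∂F₃/∂u = 2*u^3 + 4*w^3 + 5
(∇×F)₃ = ∂F₂/∂u − ∂F₁/∂v = 0
∇×F = (2*v - 6*w, 2*u^3 + 4*w^3 + 5, 0)
At (2, -2, 2): (-16, 53, 0).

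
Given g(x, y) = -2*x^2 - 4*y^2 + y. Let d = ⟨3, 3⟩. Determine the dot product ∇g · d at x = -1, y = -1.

39

∂g/∂x = -4*x
∂g/∂y = -8*y + 1
∇g at (-1, -1) = (4, 9)
∇g · d = (4)(3) + (9)(3) = 39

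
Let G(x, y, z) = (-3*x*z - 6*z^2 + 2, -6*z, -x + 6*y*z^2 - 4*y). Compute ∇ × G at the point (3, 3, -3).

(∇×G)₁ = ∂G₃/∂y − ∂G₂/∂z = 6*z^2 + 2
(∇×G)₂ = ∂G₁/∂z − ∂G₃/∂x = -3*x - 12*z + 1
(∇×G)₃ = ∂G₂/∂x − ∂G₁/∂y = 0
∇×G = (6*z^2 + 2, -3*x - 12*z + 1, 0)
At (3, 3, -3): (56, 28, 0).

(56, 28, 0)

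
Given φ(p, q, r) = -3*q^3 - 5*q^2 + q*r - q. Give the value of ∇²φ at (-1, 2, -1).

∂²φ/∂p² = 0
∂²φ/∂q² = -2*(9*q + 5)
∂²φ/∂r² = 0
∇²φ = -18*q - 10
At (-1, 2, -1): -46.

-46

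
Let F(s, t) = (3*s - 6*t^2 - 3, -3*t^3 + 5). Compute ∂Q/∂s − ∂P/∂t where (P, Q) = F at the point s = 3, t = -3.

∂F₂/∂s = 0
∂F₁/∂t = -12*t
Scalar curl = 12*t
At (3, -3): -36.

-36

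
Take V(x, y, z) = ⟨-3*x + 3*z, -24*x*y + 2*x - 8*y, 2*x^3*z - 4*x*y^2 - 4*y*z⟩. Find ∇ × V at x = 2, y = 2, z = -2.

(-24, 67, -46)

(∇×V)₁ = ∂V₃/∂y − ∂V₂/∂z = -8*x*y - 4*z
(∇×V)₂ = ∂V₁/∂z − ∂V₃/∂x = -6*x^2*z + 4*y^2 + 3
(∇×V)₃ = ∂V₂/∂x − ∂V₁/∂y = -24*y + 2
∇×V = (-8*x*y - 4*z, -6*x^2*z + 4*y^2 + 3, -24*y + 2)
At (2, 2, -2): (-24, 67, -46).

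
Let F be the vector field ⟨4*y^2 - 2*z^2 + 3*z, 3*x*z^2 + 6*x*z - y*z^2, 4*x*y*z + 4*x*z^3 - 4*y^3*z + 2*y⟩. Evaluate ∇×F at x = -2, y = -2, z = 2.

(-82, -21, 40)

(∇×F)₁ = ∂F₃/∂y − ∂F₂/∂z = -2*x*z - 6*x - 12*y^2*z + 2*y*z + 2
(∇×F)₂ = ∂F₁/∂z − ∂F₃/∂x = -4*y*z - 4*z^3 - 4*z + 3
(∇×F)₃ = ∂F₂/∂x − ∂F₁/∂y = -8*y + 3*z^2 + 6*z
∇×F = (-2*x*z - 6*x - 12*y^2*z + 2*y*z + 2, -4*y*z - 4*z^3 - 4*z + 3, -8*y + 3*z^2 + 6*z)
At (-2, -2, 2): (-82, -21, 40).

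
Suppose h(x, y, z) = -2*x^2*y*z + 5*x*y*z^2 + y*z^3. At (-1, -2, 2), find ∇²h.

∂²h/∂x² = -4*y*z
∂²h/∂y² = 0
∂²h/∂z² = 2*y*(5*x + 3*z)
∇²h = 10*x*y + 2*y*z
At (-1, -2, 2): 12.

12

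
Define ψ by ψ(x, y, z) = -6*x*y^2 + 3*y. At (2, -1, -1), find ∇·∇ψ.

∂²ψ/∂x² = 0
∂²ψ/∂y² = -12*x
∂²ψ/∂z² = 0
∇²ψ = -12*x
At (2, -1, -1): -24.

-24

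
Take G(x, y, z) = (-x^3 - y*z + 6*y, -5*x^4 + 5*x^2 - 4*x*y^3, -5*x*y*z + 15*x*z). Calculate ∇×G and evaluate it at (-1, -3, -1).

(-5, 33, 111)

(∇×G)₁ = ∂G₃/∂y − ∂G₂/∂z = -5*x*z
(∇×G)₂ = ∂G₁/∂z − ∂G₃/∂x = 5*y*z - y - 15*z
(∇×G)₃ = ∂G₂/∂x − ∂G₁/∂y = -20*x^3 + 10*x - 4*y^3 + z - 6
∇×G = (-5*x*z, 5*y*z - y - 15*z, -20*x^3 + 10*x - 4*y^3 + z - 6)
At (-1, -3, -1): (-5, 33, 111).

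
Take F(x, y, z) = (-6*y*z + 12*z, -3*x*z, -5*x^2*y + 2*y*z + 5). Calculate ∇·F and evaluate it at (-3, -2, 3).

∂F₁/∂x = 0
∂F₂/∂y = 0
∂F₃/∂z = 2*y
∇·F = 2*y
At (-3, -2, 3): -4.

-4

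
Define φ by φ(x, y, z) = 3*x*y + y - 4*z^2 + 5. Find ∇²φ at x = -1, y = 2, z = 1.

∂²φ/∂x² = 0
∂²φ/∂y² = 0
∂²φ/∂z² = -8
∇²φ = -8
At (-1, 2, 1): -8.

-8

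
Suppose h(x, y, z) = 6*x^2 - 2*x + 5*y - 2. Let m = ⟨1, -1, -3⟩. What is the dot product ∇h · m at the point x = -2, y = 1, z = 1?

-31

∂h/∂x = 12*x - 2
∂h/∂y = 5
∂h/∂z = 0
∇h at (-2, 1, 1) = (-26, 5, 0)
∇h · m = (-26)(1) + (5)(-1) + (0)(-3) = -31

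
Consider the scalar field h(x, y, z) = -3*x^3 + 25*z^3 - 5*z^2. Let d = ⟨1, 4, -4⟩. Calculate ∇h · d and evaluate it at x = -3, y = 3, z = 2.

-1201

∂h/∂x = -9*x^2
∂h/∂y = 0
∂h/∂z = 75*z^2 - 10*z
∇h at (-3, 3, 2) = (-81, 0, 280)
∇h · d = (-81)(1) + (0)(4) + (280)(-4) = -1201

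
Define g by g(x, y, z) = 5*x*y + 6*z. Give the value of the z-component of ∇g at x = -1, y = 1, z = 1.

(∇g)_3 = ∂g/∂z = 6
At (-1, 1, 1): 6.

6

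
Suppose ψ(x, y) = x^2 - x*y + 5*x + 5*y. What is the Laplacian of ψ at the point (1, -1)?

∂²ψ/∂x² = 2
∂²ψ/∂y² = 0
∇²ψ = 2
At (1, -1): 2.

2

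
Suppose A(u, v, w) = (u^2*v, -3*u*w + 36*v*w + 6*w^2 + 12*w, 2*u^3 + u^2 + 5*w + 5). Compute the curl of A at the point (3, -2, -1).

(∇×A)₁ = ∂A₃/∂v − ∂A₂/∂w = 3*u - 36*v - 12*w - 12
(∇×A)₂ = ∂A₁/∂w − ∂A₃/∂u = -6*u^2 - 2*u
(∇×A)₃ = ∂A₂/∂u − ∂A₁/∂v = -u^2 - 3*w
∇×A = (3*u - 36*v - 12*w - 12, -6*u^2 - 2*u, -u^2 - 3*w)
At (3, -2, -1): (81, -60, -6).

(81, -60, -6)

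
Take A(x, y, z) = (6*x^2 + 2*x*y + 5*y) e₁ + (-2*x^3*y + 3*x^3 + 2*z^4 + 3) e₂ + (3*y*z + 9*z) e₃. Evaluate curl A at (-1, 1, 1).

(-5, 0, 0)

(∇×A)₁ = ∂A₃/∂y − ∂A₂/∂z = -8*z^3 + 3*z
(∇×A)₂ = ∂A₁/∂z − ∂A₃/∂x = 0
(∇×A)₃ = ∂A₂/∂x − ∂A₁/∂y = -6*x^2*y + 9*x^2 - 2*x - 5
∇×A = (-8*z^3 + 3*z, 0, -6*x^2*y + 9*x^2 - 2*x - 5)
At (-1, 1, 1): (-5, 0, 0).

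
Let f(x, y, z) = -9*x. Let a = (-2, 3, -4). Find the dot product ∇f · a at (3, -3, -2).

∂f/∂x = -9
∂f/∂y = 0
∂f/∂z = 0
∇f at (3, -3, -2) = (-9, 0, 0)
∇f · a = (-9)(-2) + (0)(3) + (0)(-4) = 18

18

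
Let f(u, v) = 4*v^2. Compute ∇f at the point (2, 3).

(0, 24)

∂f/∂u = 0
∂f/∂v = 8*v
∇f = (0, 8*v)
At (2, 3): (0, 24).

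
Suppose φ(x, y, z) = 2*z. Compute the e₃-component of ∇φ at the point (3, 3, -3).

(∇φ)_3 = ∂φ/∂z = 2
At (3, 3, -3): 2.

2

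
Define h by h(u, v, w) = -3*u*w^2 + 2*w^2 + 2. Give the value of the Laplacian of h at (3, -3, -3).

-14

∂²h/∂u² = 0
∂²h/∂v² = 0
∂²h/∂w² = 2*(-3*u + 2)
∇²h = -6*u + 4
At (3, -3, -3): -14.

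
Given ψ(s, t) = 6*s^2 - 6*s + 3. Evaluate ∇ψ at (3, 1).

(30, 0)

∂ψ/∂s = 12*s - 6
∂ψ/∂t = 0
∇ψ = (12*s - 6, 0)
At (3, 1): (30, 0).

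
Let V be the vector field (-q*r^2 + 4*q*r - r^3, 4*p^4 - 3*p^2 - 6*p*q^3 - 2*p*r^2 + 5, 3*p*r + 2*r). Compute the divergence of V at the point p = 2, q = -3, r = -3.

∂V₁/∂p = 0
∂V₂/∂q = -18*p*q^2
∂V₃/∂r = 3*p + 2
∇·V = -18*p*q^2 + 3*p + 2
At (2, -3, -3): -316.

-316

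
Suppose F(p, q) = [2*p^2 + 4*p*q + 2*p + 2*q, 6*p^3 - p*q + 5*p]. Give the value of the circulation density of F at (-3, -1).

178

∂F₂/∂p = 18*p^2 - q + 5
∂F₁/∂q = 4*p + 2
Scalar curl = 18*p^2 - 4*p - q + 3
At (-3, -1): 178.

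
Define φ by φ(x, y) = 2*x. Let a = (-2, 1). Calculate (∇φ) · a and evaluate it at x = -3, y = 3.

-4

∂φ/∂x = 2
∂φ/∂y = 0
∇φ at (-3, 3) = (2, 0)
∇φ · a = (2)(-2) + (0)(1) = -4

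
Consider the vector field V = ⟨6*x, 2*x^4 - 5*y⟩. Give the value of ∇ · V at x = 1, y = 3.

1

∂V₁/∂x = 6
∂V₂/∂y = -5
∇·V = 1
At (1, 3): 1.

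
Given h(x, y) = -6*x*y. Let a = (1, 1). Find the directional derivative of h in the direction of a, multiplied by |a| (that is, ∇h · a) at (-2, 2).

0

∂h/∂x = -6*y
∂h/∂y = -6*x
∇h at (-2, 2) = (-12, 12)
∇h · a = (-12)(1) + (12)(1) = 0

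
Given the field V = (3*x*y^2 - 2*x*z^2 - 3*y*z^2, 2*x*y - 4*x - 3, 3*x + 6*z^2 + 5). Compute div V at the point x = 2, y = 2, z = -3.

-38

∂V₁/∂x = 3*y^2 - 2*z^2
∂V₂/∂y = 2*x
∂V₃/∂z = 12*z
∇·V = 2*x + 3*y^2 - 2*z^2 + 12*z
At (2, 2, -3): -38.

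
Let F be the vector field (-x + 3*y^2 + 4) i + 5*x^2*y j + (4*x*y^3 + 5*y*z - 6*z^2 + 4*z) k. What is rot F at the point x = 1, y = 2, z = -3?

(∇×F)₁ = ∂F₃/∂y − ∂F₂/∂z = 12*x*y^2 + 5*z
(∇×F)₂ = ∂F₁/∂z − ∂F₃/∂x = -4*y^3
(∇×F)₃ = ∂F₂/∂x − ∂F₁/∂y = 10*x*y - 6*y
∇×F = (12*x*y^2 + 5*z, -4*y^3, 10*x*y - 6*y)
At (1, 2, -3): (33, -32, 8).

(33, -32, 8)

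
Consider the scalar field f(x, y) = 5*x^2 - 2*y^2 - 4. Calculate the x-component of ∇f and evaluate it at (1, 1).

(∇f)_1 = ∂f/∂x = 10*x
At (1, 1): 10.

10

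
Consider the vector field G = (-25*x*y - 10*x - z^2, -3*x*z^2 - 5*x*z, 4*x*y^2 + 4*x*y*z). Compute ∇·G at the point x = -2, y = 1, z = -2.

∂G₁/∂x = -25*y - 10
∂G₂/∂y = 0
∂G₃/∂z = 4*x*y
∇·G = 4*x*y - 25*y - 10
At (-2, 1, -2): -43.

-43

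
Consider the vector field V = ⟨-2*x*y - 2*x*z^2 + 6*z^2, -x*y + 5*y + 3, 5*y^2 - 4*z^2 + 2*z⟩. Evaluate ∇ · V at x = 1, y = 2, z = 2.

∂V₁/∂x = -2*y - 2*z^2
∂V₂/∂y = -x + 5
∂V₃/∂z = -8*z + 2
∇·V = -x - 2*y - 2*z^2 - 8*z + 7
At (1, 2, 2): -22.

-22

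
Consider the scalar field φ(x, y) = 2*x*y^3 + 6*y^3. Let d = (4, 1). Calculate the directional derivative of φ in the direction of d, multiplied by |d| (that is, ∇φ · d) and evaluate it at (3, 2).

∂φ/∂x = 2*y^3
∂φ/∂y = 6*x*y^2 + 18*y^2
∇φ at (3, 2) = (16, 144)
∇φ · d = (16)(4) + (144)(1) = 208

208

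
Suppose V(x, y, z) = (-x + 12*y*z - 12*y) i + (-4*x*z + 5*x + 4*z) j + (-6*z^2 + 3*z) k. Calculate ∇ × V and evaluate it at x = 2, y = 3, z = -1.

(∇×V)₁ = ∂V₃/∂y − ∂V₂/∂z = 4*x - 4
(∇×V)₂ = ∂V₁/∂z − ∂V₃/∂x = 12*y
(∇×V)₃ = ∂V₂/∂x − ∂V₁/∂y = -16*z + 17
∇×V = (4*x - 4, 12*y, -16*z + 17)
At (2, 3, -1): (4, 36, 33).

(4, 36, 33)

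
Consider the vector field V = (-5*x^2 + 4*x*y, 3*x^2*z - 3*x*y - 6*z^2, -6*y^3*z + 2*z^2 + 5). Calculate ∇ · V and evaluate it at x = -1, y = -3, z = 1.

∂V₁/∂x = -10*x + 4*y
∂V₂/∂y = -3*x
∂V₃/∂z = -6*y^3 + 4*z
∇·V = -13*x - 6*y^3 + 4*y + 4*z
At (-1, -3, 1): 167.

167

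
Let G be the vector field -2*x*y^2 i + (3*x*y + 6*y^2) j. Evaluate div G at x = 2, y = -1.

-8

∂G₁/∂x = -2*y^2
∂G₂/∂y = 3*x + 12*y
∇·G = 3*x - 2*y^2 + 12*y
At (2, -1): -8.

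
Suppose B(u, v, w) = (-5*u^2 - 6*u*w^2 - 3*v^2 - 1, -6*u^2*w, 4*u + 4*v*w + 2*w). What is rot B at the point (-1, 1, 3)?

(∇×B)₁ = ∂B₃/∂v − ∂B₂/∂w = 6*u^2 + 4*w
(∇×B)₂ = ∂B₁/∂w − ∂B₃/∂u = -12*u*w - 4
(∇×B)₃ = ∂B₂/∂u − ∂B₁/∂v = -12*u*w + 6*v
∇×B = (6*u^2 + 4*w, -12*u*w - 4, -12*u*w + 6*v)
At (-1, 1, 3): (18, 32, 42).

(18, 32, 42)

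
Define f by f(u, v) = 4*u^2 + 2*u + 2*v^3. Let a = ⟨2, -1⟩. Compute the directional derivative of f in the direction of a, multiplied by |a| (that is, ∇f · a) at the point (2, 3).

-18

∂f/∂u = 8*u + 2
∂f/∂v = 6*v^2
∇f at (2, 3) = (18, 54)
∇f · a = (18)(2) + (54)(-1) = -18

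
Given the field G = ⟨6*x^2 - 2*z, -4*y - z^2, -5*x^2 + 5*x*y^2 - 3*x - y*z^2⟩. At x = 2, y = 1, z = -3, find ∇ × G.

(5, 16, 0)

(∇×G)₁ = ∂G₃/∂y − ∂G₂/∂z = 10*x*y - z^2 + 2*z
(∇×G)₂ = ∂G₁/∂z − ∂G₃/∂x = 10*x - 5*y^2 + 1
(∇×G)₃ = ∂G₂/∂x − ∂G₁/∂y = 0
∇×G = (10*x*y - z^2 + 2*z, 10*x - 5*y^2 + 1, 0)
At (2, 1, -3): (5, 16, 0).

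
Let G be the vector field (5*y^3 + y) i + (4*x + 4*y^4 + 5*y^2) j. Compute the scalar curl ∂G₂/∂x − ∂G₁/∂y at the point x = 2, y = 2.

∂G₂/∂x = 4
∂G₁/∂y = 15*y^2 + 1
Scalar curl = -15*y^2 + 3
At (2, 2): -57.

-57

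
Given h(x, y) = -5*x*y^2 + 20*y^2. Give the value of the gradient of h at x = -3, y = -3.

∂h/∂x = -5*y^2
∂h/∂y = -10*x*y + 40*y
∇h = (-5*y^2, -10*x*y + 40*y)
At (-3, -3): (-45, -210).

(-45, -210)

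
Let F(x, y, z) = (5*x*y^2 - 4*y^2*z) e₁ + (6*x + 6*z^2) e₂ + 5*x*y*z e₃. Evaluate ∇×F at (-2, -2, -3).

(66, -46, 14)

(∇×F)₁ = ∂F₃/∂y − ∂F₂/∂z = 5*x*z - 12*z
(∇×F)₂ = ∂F₁/∂z − ∂F₃/∂x = -4*y^2 - 5*y*z
(∇×F)₃ = ∂F₂/∂x − ∂F₁/∂y = -10*x*y + 8*y*z + 6
∇×F = (5*x*z - 12*z, -4*y^2 - 5*y*z, -10*x*y + 8*y*z + 6)
At (-2, -2, -3): (66, -46, 14).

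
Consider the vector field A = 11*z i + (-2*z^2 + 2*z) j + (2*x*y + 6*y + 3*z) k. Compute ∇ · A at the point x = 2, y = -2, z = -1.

∂A₁/∂x = 0
∂A₂/∂y = 0
∂A₃/∂z = 3
∇·A = 3
At (2, -2, -1): 3.

3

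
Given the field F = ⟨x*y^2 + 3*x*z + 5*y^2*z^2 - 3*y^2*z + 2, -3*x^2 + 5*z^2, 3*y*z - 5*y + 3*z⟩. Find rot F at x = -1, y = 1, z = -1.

(∇×F)₁ = ∂F₃/∂y − ∂F₂/∂z = -7*z - 5
(∇×F)₂ = ∂F₁/∂z − ∂F₃/∂x = 3*x + 10*y^2*z - 3*y^2
(∇×F)₃ = ∂F₂/∂x − ∂F₁/∂y = -2*x*y - 6*x - 10*y*z^2 + 6*y*z
∇×F = (-7*z - 5, 3*x + 10*y^2*z - 3*y^2, -2*x*y - 6*x - 10*y*z^2 + 6*y*z)
At (-1, 1, -1): (2, -16, -8).

(2, -16, -8)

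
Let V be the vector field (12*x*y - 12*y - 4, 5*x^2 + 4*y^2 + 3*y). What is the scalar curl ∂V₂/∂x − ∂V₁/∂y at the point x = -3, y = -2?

∂V₂/∂x = 10*x
∂V₁/∂y = 12*x - 12
Scalar curl = -2*x + 12
At (-3, -2): 18.

18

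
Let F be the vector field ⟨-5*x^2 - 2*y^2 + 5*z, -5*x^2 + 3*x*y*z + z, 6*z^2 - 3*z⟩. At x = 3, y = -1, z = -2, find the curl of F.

(8, 5, -28)

(∇×F)₁ = ∂F₃/∂y − ∂F₂/∂z = -3*x*y - 1
(∇×F)₂ = ∂F₁/∂z − ∂F₃/∂x = 5
(∇×F)₃ = ∂F₂/∂x − ∂F₁/∂y = -10*x + 3*y*z + 4*y
∇×F = (-3*x*y - 1, 5, -10*x + 3*y*z + 4*y)
At (3, -1, -2): (8, 5, -28).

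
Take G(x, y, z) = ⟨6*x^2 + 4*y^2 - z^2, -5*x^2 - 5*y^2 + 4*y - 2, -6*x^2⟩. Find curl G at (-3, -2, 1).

(0, -38, 46)

(∇×G)₁ = ∂G₃/∂y − ∂G₂/∂z = 0
(∇×G)₂ = ∂G₁/∂z − ∂G₃/∂x = 12*x - 2*z
(∇×G)₃ = ∂G₂/∂x − ∂G₁/∂y = -10*x - 8*y
∇×G = (0, 12*x - 2*z, -10*x - 8*y)
At (-3, -2, 1): (0, -38, 46).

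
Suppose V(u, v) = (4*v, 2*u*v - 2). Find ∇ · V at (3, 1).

6

∂V₁/∂u = 0
∂V₂/∂v = 2*u
∇·V = 2*u
At (3, 1): 6.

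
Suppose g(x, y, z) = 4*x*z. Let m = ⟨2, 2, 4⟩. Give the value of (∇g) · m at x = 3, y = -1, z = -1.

∂g/∂x = 4*z
∂g/∂y = 0
∂g/∂z = 4*x
∇g at (3, -1, -1) = (-4, 0, 12)
∇g · m = (-4)(2) + (0)(2) + (12)(4) = 40

40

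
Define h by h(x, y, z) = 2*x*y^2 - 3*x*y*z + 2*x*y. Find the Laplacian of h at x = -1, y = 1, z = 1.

-4

∂²h/∂x² = 0
∂²h/∂y² = 4*x
∂²h/∂z² = 0
∇²h = 4*x
At (-1, 1, 1): -4.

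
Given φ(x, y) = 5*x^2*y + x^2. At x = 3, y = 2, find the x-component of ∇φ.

66

(∇φ)_1 = ∂φ/∂x = 10*x*y + 2*x
At (3, 2): 66.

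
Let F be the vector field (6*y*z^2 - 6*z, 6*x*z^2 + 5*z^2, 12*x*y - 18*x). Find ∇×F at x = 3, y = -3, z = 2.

(-56, -24, 0)

(∇×F)₁ = ∂F₃/∂y − ∂F₂/∂z = -12*x*z + 12*x - 10*z
(∇×F)₂ = ∂F₁/∂z − ∂F₃/∂x = 12*y*z - 12*y + 12
(∇×F)₃ = ∂F₂/∂x − ∂F₁/∂y = 0
∇×F = (-12*x*z + 12*x - 10*z, 12*y*z - 12*y + 12, 0)
At (3, -3, 2): (-56, -24, 0).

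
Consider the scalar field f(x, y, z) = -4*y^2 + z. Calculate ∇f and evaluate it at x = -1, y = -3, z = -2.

∂f/∂x = 0
∂f/∂y = -8*y
∂f/∂z = 1
∇f = (0, -8*y, 1)
At (-1, -3, -2): (0, 24, 1).

(0, 24, 1)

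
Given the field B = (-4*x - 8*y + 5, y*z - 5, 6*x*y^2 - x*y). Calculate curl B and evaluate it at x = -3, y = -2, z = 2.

(∇×B)₁ = ∂B₃/∂y − ∂B₂/∂z = 12*x*y - x - y
(∇×B)₂ = ∂B₁/∂z − ∂B₃/∂x = -6*y^2 + y
(∇×B)₃ = ∂B₂/∂x − ∂B₁/∂y = 8
∇×B = (12*x*y - x - y, -6*y^2 + y, 8)
At (-3, -2, 2): (77, -26, 8).

(77, -26, 8)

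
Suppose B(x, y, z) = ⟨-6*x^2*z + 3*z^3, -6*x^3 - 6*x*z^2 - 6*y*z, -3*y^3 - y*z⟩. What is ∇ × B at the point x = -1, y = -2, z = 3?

(-87, 75, -72)

(∇×B)₁ = ∂B₃/∂y − ∂B₂/∂z = 12*x*z - 9*y^2 + 6*y - z
(∇×B)₂ = ∂B₁/∂z − ∂B₃/∂x = -6*x^2 + 9*z^2
(∇×B)₃ = ∂B₂/∂x − ∂B₁/∂y = -18*x^2 - 6*z^2
∇×B = (12*x*z - 9*y^2 + 6*y - z, -6*x^2 + 9*z^2, -18*x^2 - 6*z^2)
At (-1, -2, 3): (-87, 75, -72).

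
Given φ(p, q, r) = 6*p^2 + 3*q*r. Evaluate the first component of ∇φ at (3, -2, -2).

(∇φ)_1 = ∂φ/∂p = 12*p
At (3, -2, -2): 36.

36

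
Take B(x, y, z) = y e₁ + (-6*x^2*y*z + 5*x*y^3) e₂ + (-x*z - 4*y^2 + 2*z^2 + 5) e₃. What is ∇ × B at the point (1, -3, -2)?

(∇×B)₁ = ∂B₃/∂y − ∂B₂/∂z = 6*x^2*y - 8*y
(∇×B)₂ = ∂B₁/∂z − ∂B₃/∂x = z
(∇×B)₃ = ∂B₂/∂x − ∂B₁/∂y = -12*x*y*z + 5*y^3 - 1
∇×B = (6*x^2*y - 8*y, z, -12*x*y*z + 5*y^3 - 1)
At (1, -3, -2): (6, -2, -208).

(6, -2, -208)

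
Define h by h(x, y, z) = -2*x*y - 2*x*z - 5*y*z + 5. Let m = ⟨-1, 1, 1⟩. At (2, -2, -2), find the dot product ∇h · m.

4

∂h/∂x = -2*y - 2*z
∂h/∂y = -2*x - 5*z
∂h/∂z = -2*x - 5*y
∇h at (2, -2, -2) = (8, 6, 6)
∇h · m = (8)(-1) + (6)(1) + (6)(1) = 4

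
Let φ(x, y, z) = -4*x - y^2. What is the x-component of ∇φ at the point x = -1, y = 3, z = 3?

(∇φ)_1 = ∂φ/∂x = -4
At (-1, 3, 3): -4.

-4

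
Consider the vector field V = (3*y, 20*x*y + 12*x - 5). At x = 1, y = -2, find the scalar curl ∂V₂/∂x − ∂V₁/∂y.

∂V₂/∂x = 20*y + 12
∂V₁/∂y = 3
Scalar curl = 20*y + 9
At (1, -2): -31.

-31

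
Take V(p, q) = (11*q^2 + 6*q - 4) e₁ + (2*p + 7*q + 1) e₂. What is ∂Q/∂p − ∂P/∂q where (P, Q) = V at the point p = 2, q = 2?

-48

∂V₂/∂p = 2
∂V₁/∂q = 22*q + 6
Scalar curl = -22*q - 4
At (2, 2): -48.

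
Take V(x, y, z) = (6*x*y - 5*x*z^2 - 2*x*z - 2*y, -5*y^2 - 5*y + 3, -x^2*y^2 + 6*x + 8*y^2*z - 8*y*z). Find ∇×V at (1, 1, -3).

(∇×V)₁ = ∂V₃/∂y − ∂V₂/∂z = -2*x^2*y + 16*y*z - 8*z
(∇×V)₂ = ∂V₁/∂z − ∂V₃/∂x = 2*x*y^2 - 10*x*z - 2*x - 6
(∇×V)₃ = ∂V₂/∂x − ∂V₁/∂y = -6*x + 2
∇×V = (-2*x^2*y + 16*y*z - 8*z, 2*x*y^2 - 10*x*z - 2*x - 6, -6*x + 2)
At (1, 1, -3): (-26, 24, -4).

(-26, 24, -4)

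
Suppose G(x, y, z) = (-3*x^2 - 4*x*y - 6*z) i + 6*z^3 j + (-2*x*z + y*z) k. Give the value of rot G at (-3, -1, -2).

(∇×G)₁ = ∂G₃/∂y − ∂G₂/∂z = -18*z^2 + z
(∇×G)₂ = ∂G₁/∂z − ∂G₃/∂x = 2*z - 6
(∇×G)₃ = ∂G₂/∂x − ∂G₁/∂y = 4*x
∇×G = (-18*z^2 + z, 2*z - 6, 4*x)
At (-3, -1, -2): (-74, -10, -12).

(-74, -10, -12)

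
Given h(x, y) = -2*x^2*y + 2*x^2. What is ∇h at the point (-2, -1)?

∂h/∂x = -4*x*y + 4*x
∂h/∂y = -2*x^2
∇h = (-4*x*y + 4*x, -2*x^2)
At (-2, -1): (-16, -8).

(-16, -8)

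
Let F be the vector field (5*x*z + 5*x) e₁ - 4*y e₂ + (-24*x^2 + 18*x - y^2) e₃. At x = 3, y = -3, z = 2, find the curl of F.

(6, 141, 0)

(∇×F)₁ = ∂F₃/∂y − ∂F₂/∂z = -2*y
(∇×F)₂ = ∂F₁/∂z − ∂F₃/∂x = 53*x - 18
(∇×F)₃ = ∂F₂/∂x − ∂F₁/∂y = 0
∇×F = (-2*y, 53*x - 18, 0)
At (3, -3, 2): (6, 141, 0).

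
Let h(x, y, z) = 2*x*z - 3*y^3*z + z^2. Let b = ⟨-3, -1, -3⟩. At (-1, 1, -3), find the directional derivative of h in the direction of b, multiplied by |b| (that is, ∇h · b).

24

∂h/∂x = 2*z
∂h/∂y = -9*y^2*z
∂h/∂z = 2*x - 3*y^3 + 2*z
∇h at (-1, 1, -3) = (-6, 27, -11)
∇h · b = (-6)(-3) + (27)(-1) + (-11)(-3) = 24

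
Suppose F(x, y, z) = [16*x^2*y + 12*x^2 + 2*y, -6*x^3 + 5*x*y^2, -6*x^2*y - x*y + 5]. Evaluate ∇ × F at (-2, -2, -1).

(-22, 46, -118)

(∇×F)₁ = ∂F₃/∂y − ∂F₂/∂z = -6*x^2 - x
(∇×F)₂ = ∂F₁/∂z − ∂F₃/∂x = 12*x*y + y
(∇×F)₃ = ∂F₂/∂x − ∂F₁/∂y = -34*x^2 + 5*y^2 - 2
∇×F = (-6*x^2 - x, 12*x*y + y, -34*x^2 + 5*y^2 - 2)
At (-2, -2, -1): (-22, 46, -118).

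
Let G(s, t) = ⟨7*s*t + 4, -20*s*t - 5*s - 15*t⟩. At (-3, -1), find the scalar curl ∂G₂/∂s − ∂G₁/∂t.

∂G₂/∂s = -20*t - 5
∂G₁/∂t = 7*s
Scalar curl = -7*s - 20*t - 5
At (-3, -1): 36.

36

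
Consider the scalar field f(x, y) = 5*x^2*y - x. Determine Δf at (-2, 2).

∂²f/∂x² = 10*y
∂²f/∂y² = 0
∇²f = 10*y
At (-2, 2): 20.

20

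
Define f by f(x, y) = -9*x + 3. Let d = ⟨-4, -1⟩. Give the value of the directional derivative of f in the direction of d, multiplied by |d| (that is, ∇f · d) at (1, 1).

∂f/∂x = -9
∂f/∂y = 0
∇f at (1, 1) = (-9, 0)
∇f · d = (-9)(-4) + (0)(-1) = 36

36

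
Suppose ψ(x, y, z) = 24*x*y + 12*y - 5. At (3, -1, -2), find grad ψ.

∂ψ/∂x = 24*y
∂ψ/∂y = 24*x + 12
∂ψ/∂z = 0
∇ψ = (24*y, 24*x + 12, 0)
At (3, -1, -2): (-24, 84, 0).

(-24, 84, 0)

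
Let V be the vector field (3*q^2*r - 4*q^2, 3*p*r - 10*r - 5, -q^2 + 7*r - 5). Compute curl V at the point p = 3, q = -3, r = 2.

(∇×V)₁ = ∂V₃/∂q − ∂V₂/∂r = -3*p - 2*q + 10
(∇×V)₂ = ∂V₁/∂r − ∂V₃/∂p = 3*q^2
(∇×V)₃ = ∂V₂/∂p − ∂V₁/∂q = -6*q*r + 8*q + 3*r
∇×V = (-3*p - 2*q + 10, 3*q^2, -6*q*r + 8*q + 3*r)
At (3, -3, 2): (7, 27, 18).

(7, 27, 18)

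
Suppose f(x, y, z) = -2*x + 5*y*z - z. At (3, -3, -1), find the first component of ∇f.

-2

(∇f)_1 = ∂f/∂x = -2
At (3, -3, -1): -2.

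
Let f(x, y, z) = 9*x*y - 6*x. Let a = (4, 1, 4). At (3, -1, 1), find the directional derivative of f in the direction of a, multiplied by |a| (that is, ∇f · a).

-33

∂f/∂x = 9*y - 6
∂f/∂y = 9*x
∂f/∂z = 0
∇f at (3, -1, 1) = (-15, 27, 0)
∇f · a = (-15)(4) + (27)(1) + (0)(4) = -33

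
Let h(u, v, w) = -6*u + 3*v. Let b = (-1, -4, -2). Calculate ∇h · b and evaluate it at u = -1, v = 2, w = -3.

-6

∂h/∂u = -6
∂h/∂v = 3
∂h/∂w = 0
∇h at (-1, 2, -3) = (-6, 3, 0)
∇h · b = (-6)(-1) + (3)(-4) + (0)(-2) = -6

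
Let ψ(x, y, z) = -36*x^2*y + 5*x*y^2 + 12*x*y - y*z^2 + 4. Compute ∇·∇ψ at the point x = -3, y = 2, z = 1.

∂²ψ/∂x² = -72*y
∂²ψ/∂y² = 10*x
∂²ψ/∂z² = -2*y
∇²ψ = 10*x - 74*y
At (-3, 2, 1): -178.

-178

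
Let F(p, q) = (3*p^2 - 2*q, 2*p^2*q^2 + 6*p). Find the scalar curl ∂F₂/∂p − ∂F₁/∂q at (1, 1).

12

∂F₂/∂p = 4*p*q^2 + 6
∂F₁/∂q = -2
Scalar curl = 4*p*q^2 + 8
At (1, 1): 12.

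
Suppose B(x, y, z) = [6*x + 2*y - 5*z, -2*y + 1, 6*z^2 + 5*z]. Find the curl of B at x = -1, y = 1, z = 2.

(∇×B)₁ = ∂B₃/∂y − ∂B₂/∂z = 0
(∇×B)₂ = ∂B₁/∂z − ∂B₃/∂x = -5
(∇×B)₃ = ∂B₂/∂x − ∂B₁/∂y = -2
∇×B = (0, -5, -2)
At (-1, 1, 2): (0, -5, -2).

(0, -5, -2)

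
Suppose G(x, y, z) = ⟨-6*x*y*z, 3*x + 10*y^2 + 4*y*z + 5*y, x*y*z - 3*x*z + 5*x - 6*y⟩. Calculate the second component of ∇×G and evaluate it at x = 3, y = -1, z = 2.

(∇×G)_2 = ∂G₁/∂z − ∂G₃/∂x
= -6*x*y − (y*z - 3*z + 5)
= -6*x*y - y*z + 3*z - 5
At (3, -1, 2): 21.

21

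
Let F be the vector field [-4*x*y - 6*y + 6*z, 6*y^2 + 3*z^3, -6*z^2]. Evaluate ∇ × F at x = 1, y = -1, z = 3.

(∇×F)₁ = ∂F₃/∂y − ∂F₂/∂z = -9*z^2
(∇×F)₂ = ∂F₁/∂z − ∂F₃/∂x = 6
(∇×F)₃ = ∂F₂/∂x − ∂F₁/∂y = 4*x + 6
∇×F = (-9*z^2, 6, 4*x + 6)
At (1, -1, 3): (-81, 6, 10).

(-81, 6, 10)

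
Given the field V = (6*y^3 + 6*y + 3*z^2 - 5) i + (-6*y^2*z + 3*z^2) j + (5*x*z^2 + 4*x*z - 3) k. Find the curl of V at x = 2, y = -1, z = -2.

(18, -24, -24)

(∇×V)₁ = ∂V₃/∂y − ∂V₂/∂z = 6*y^2 - 6*z
(∇×V)₂ = ∂V₁/∂z − ∂V₃/∂x = -5*z^2 + 2*z
(∇×V)₃ = ∂V₂/∂x − ∂V₁/∂y = -18*y^2 - 6
∇×V = (6*y^2 - 6*z, -5*z^2 + 2*z, -18*y^2 - 6)
At (2, -1, -2): (18, -24, -24).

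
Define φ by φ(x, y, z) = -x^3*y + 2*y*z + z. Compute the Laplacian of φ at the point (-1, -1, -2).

-6

∂²φ/∂x² = -6*x*y
∂²φ/∂y² = 0
∂²φ/∂z² = 0
∇²φ = -6*x*y
At (-1, -1, -2): -6.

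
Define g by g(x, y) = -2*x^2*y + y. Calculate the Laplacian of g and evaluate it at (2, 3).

∂²g/∂x² = -4*y
∂²g/∂y² = 0
∇²g = -4*y
At (2, 3): -12.

-12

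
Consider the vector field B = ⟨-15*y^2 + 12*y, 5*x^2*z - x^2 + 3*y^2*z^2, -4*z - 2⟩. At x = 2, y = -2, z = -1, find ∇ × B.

(4, 0, -96)

(∇×B)₁ = ∂B₃/∂y − ∂B₂/∂z = -5*x^2 - 6*y^2*z
(∇×B)₂ = ∂B₁/∂z − ∂B₃/∂x = 0
(∇×B)₃ = ∂B₂/∂x − ∂B₁/∂y = 10*x*z - 2*x + 30*y - 12
∇×B = (-5*x^2 - 6*y^2*z, 0, 10*x*z - 2*x + 30*y - 12)
At (2, -2, -1): (4, 0, -96).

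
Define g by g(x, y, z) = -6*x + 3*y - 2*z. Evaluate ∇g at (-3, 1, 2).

∂g/∂x = -6
∂g/∂y = 3
∂g/∂z = -2
∇g = (-6, 3, -2)
At (-3, 1, 2): (-6, 3, -2).

(-6, 3, -2)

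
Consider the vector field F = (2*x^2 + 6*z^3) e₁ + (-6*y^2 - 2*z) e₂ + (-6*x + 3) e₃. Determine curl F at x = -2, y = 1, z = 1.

(2, 24, 0)

(∇×F)₁ = ∂F₃/∂y − ∂F₂/∂z = 2
(∇×F)₂ = ∂F₁/∂z − ∂F₃/∂x = 18*z^2 + 6
(∇×F)₃ = ∂F₂/∂x − ∂F₁/∂y = 0
∇×F = (2, 18*z^2 + 6, 0)
At (-2, 1, 1): (2, 24, 0).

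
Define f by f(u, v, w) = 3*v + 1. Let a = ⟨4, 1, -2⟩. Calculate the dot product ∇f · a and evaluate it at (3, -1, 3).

3

∂f/∂u = 0
∂f/∂v = 3
∂f/∂w = 0
∇f at (3, -1, 3) = (0, 3, 0)
∇f · a = (0)(4) + (3)(1) + (0)(-2) = 3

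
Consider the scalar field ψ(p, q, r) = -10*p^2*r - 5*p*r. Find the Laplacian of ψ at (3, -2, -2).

∂²ψ/∂p² = -20*r
∂²ψ/∂q² = 0
∂²ψ/∂r² = 0
∇²ψ = -20*r
At (3, -2, -2): 40.

40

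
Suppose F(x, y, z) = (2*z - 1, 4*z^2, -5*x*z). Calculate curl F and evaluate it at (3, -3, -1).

(∇×F)₁ = ∂F₃/∂y − ∂F₂/∂z = -8*z
(∇×F)₂ = ∂F₁/∂z − ∂F₃/∂x = 5*z + 2
(∇×F)₃ = ∂F₂/∂x − ∂F₁/∂y = 0
∇×F = (-8*z, 5*z + 2, 0)
At (3, -3, -1): (8, -3, 0).

(8, -3, 0)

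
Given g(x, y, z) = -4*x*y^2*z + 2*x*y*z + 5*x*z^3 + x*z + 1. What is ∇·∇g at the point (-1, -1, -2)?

44

∂²g/∂x² = 0
∂²g/∂y² = -8*x*z
∂²g/∂z² = 30*x*z
∇²g = 22*x*z
At (-1, -1, -2): 44.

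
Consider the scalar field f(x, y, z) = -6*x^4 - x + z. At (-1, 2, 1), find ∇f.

(23, 0, 1)

∂f/∂x = -24*x^3 - 1
∂f/∂y = 0
∂f/∂z = 1
∇f = (-24*x^3 - 1, 0, 1)
At (-1, 2, 1): (23, 0, 1).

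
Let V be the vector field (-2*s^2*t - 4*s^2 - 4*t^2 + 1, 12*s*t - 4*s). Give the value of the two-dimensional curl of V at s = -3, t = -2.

∂V₂/∂s = 12*t - 4
∂V₁/∂t = -2*s^2 - 8*t
Scalar curl = 2*s^2 + 20*t - 4
At (-3, -2): -26.

-26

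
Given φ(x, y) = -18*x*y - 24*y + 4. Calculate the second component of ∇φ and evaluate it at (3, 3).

(∇φ)_2 = ∂φ/∂y = -18*x - 24
At (3, 3): -78.

-78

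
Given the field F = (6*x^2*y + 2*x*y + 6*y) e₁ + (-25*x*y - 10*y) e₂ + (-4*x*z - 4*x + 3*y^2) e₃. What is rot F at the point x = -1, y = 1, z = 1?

(∇×F)₁ = ∂F₃/∂y − ∂F₂/∂z = 6*y
(∇×F)₂ = ∂F₁/∂z − ∂F₃/∂x = 4*z + 4
(∇×F)₃ = ∂F₂/∂x − ∂F₁/∂y = -6*x^2 - 2*x - 25*y - 6
∇×F = (6*y, 4*z + 4, -6*x^2 - 2*x - 25*y - 6)
At (-1, 1, 1): (6, 8, -35).

(6, 8, -35)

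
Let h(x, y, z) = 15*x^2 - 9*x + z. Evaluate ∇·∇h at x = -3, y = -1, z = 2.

∂²h/∂x² = 30
∂²h/∂y² = 0
∂²h/∂z² = 0
∇²h = 30
At (-3, -1, 2): 30.

30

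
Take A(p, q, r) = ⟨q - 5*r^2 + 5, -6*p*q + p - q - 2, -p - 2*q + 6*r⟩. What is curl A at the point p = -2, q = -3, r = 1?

(∇×A)₁ = ∂A₃/∂q − ∂A₂/∂r = -2
(∇×A)₂ = ∂A₁/∂r − ∂A₃/∂p = -10*r + 1
(∇×A)₃ = ∂A₂/∂p − ∂A₁/∂q = -6*q
∇×A = (-2, -10*r + 1, -6*q)
At (-2, -3, 1): (-2, -9, 18).

(-2, -9, 18)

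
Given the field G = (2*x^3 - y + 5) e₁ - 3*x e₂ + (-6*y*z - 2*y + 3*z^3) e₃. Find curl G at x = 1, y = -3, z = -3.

(16, 0, -2)

(∇×G)₁ = ∂G₃/∂y − ∂G₂/∂z = -6*z - 2
(∇×G)₂ = ∂G₁/∂z − ∂G₃/∂x = 0
(∇×G)₃ = ∂G₂/∂x − ∂G₁/∂y = -2
∇×G = (-6*z - 2, 0, -2)
At (1, -3, -3): (16, 0, -2).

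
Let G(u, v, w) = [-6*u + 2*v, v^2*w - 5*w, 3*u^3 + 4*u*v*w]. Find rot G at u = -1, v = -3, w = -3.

(∇×G)₁ = ∂G₃/∂v − ∂G₂/∂w = 4*u*w - v^2 + 5
(∇×G)₂ = ∂G₁/∂w − ∂G₃/∂u = -9*u^2 - 4*v*w
(∇×G)₃ = ∂G₂/∂u − ∂G₁/∂v = -2
∇×G = (4*u*w - v^2 + 5, -9*u^2 - 4*v*w, -2)
At (-1, -3, -3): (8, -45, -2).

(8, -45, -2)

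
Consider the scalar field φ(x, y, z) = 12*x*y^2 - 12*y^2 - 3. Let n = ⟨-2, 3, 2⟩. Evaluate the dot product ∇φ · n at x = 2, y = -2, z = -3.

-240

∂φ/∂x = 12*y^2
∂φ/∂y = 24*x*y - 24*y
∂φ/∂z = 0
∇φ at (2, -2, -3) = (48, -48, 0)
∇φ · n = (48)(-2) + (-48)(3) + (0)(2) = -240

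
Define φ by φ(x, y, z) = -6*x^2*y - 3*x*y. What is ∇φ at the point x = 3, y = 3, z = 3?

(-117, -63, 0)

∂φ/∂x = -12*x*y - 3*y
∂φ/∂y = -6*x^2 - 3*x
∂φ/∂z = 0
∇φ = (-12*x*y - 3*y, -6*x^2 - 3*x, 0)
At (3, 3, 3): (-117, -63, 0).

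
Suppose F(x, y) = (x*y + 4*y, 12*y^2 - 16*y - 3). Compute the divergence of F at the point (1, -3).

-91

∂F₁/∂x = y
∂F₂/∂y = 24*y - 16
∇·F = 25*y - 16
At (1, -3): -91.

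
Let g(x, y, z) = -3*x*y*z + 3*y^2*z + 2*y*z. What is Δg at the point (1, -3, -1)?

∂²g/∂x² = 0
∂²g/∂y² = 6*z
∂²g/∂z² = 0
∇²g = 6*z
At (1, -3, -1): -6.

-6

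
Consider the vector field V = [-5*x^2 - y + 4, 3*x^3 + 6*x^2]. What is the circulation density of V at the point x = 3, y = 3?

∂V₂/∂x = 9*x^2 + 12*x
∂V₁/∂y = -1
Scalar curl = 9*x^2 + 12*x + 1
At (3, 3): 118.

118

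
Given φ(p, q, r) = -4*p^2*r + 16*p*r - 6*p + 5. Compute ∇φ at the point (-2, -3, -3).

(-102, 0, -48)

∂φ/∂p = -8*p*r + 16*r - 6
∂φ/∂q = 0
∂φ/∂r = -4*p^2 + 16*p
∇φ = (-8*p*r + 16*r - 6, 0, -4*p^2 + 16*p)
At (-2, -3, -3): (-102, 0, -48).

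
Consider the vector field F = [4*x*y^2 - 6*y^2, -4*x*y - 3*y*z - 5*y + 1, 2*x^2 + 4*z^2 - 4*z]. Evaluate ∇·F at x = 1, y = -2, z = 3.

∂F₁/∂x = 4*y^2
∂F₂/∂y = -4*x - 3*z - 5
∂F₃/∂z = 8*z - 4
∇·F = -4*x + 4*y^2 + 5*z - 9
At (1, -2, 3): 18.

18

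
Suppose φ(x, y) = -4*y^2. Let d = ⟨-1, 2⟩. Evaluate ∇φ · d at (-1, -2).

∂φ/∂x = 0
∂φ/∂y = -8*y
∇φ at (-1, -2) = (0, 16)
∇φ · d = (0)(-1) + (16)(2) = 32

32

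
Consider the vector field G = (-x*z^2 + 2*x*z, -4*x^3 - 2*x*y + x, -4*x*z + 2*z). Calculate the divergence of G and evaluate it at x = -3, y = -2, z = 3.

17

∂G₁/∂x = -z^2 + 2*z
∂G₂/∂y = -2*x
∂G₃/∂z = -4*x + 2
∇·G = -6*x - z^2 + 2*z + 2
At (-3, -2, 3): 17.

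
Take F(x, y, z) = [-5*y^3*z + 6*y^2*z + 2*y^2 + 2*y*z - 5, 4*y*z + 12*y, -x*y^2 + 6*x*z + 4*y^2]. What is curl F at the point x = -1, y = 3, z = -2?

(∇×F)₁ = ∂F₃/∂y − ∂F₂/∂z = -2*x*y + 4*y
(∇×F)₂ = ∂F₁/∂z − ∂F₃/∂x = -5*y^3 + 7*y^2 + 2*y - 6*z
(∇×F)₃ = ∂F₂/∂x − ∂F₁/∂y = 15*y^2*z - 12*y*z - 4*y - 2*z
∇×F = (-2*x*y + 4*y, -5*y^3 + 7*y^2 + 2*y - 6*z, 15*y^2*z - 12*y*z - 4*y - 2*z)
At (-1, 3, -2): (18, -54, -206).

(18, -54, -206)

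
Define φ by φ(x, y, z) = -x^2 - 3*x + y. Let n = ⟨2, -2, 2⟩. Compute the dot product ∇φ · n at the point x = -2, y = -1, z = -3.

∂φ/∂x = -2*x - 3
∂φ/∂y = 1
∂φ/∂z = 0
∇φ at (-2, -1, -3) = (1, 1, 0)
∇φ · n = (1)(2) + (1)(-2) + (0)(2) = 0

0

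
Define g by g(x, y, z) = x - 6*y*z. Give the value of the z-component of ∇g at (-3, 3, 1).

(∇g)_3 = ∂g/∂z = -6*y
At (-3, 3, 1): -18.

-18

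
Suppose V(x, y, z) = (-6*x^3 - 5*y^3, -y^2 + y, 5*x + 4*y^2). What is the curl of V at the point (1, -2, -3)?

(∇×V)₁ = ∂V₃/∂y − ∂V₂/∂z = 8*y
(∇×V)₂ = ∂V₁/∂z − ∂V₃/∂x = -5
(∇×V)₃ = ∂V₂/∂x − ∂V₁/∂y = 15*y^2
∇×V = (8*y, -5, 15*y^2)
At (1, -2, -3): (-16, -5, 60).

(-16, -5, 60)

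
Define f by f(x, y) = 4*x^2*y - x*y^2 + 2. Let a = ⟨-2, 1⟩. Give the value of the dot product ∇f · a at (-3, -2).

∂f/∂x = 8*x*y - y^2
∂f/∂y = 4*x^2 - 2*x*y
∇f at (-3, -2) = (44, 24)
∇f · a = (44)(-2) + (24)(1) = -64

-64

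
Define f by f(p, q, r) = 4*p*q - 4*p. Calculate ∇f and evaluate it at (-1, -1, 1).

(-8, -4, 0)

∂f/∂p = 4*q - 4
∂f/∂q = 4*p
∂f/∂r = 0
∇f = (4*q - 4, 4*p, 0)
At (-1, -1, 1): (-8, -4, 0).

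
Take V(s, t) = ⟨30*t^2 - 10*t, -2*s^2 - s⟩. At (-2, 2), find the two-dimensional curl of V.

-103

∂V₂/∂s = -4*s - 1
∂V₁/∂t = 60*t - 10
Scalar curl = -4*s - 60*t + 9
At (-2, 2): -103.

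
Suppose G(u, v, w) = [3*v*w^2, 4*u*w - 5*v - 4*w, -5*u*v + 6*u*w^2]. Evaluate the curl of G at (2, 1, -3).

(∇×G)₁ = ∂G₃/∂v − ∂G₂/∂w = -9*u + 4
(∇×G)₂ = ∂G₁/∂w − ∂G₃/∂u = 6*v*w + 5*v - 6*w^2
(∇×G)₃ = ∂G₂/∂u − ∂G₁/∂v = -3*w^2 + 4*w
∇×G = (-9*u + 4, 6*v*w + 5*v - 6*w^2, -3*w^2 + 4*w)
At (2, 1, -3): (-14, -67, -39).

(-14, -67, -39)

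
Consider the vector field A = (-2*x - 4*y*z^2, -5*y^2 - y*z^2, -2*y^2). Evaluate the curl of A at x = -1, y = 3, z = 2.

(∇×A)₁ = ∂A₃/∂y − ∂A₂/∂z = 2*y*z - 4*y
(∇×A)₂ = ∂A₁/∂z − ∂A₃/∂x = -8*y*z
(∇×A)₃ = ∂A₂/∂x − ∂A₁/∂y = 4*z^2
∇×A = (2*y*z - 4*y, -8*y*z, 4*z^2)
At (-1, 3, 2): (0, -48, 16).

(0, -48, 16)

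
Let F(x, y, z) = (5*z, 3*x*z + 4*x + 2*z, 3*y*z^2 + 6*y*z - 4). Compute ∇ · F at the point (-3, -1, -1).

0

∂F₁/∂x = 0
∂F₂/∂y = 0
∂F₃/∂z = 6*y*z + 6*y
∇·F = 6*y*z + 6*y
At (-3, -1, -1): 0.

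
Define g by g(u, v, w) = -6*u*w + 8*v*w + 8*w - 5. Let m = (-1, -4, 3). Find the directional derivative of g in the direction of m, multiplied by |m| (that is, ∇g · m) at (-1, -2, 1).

-32

∂g/∂u = -6*w
∂g/∂v = 8*w
∂g/∂w = -6*u + 8*v + 8
∇g at (-1, -2, 1) = (-6, 8, -2)
∇g · m = (-6)(-1) + (8)(-4) + (-2)(3) = -32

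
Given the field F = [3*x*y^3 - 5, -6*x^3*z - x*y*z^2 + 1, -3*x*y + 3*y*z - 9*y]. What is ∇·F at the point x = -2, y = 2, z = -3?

∂F₁/∂x = 3*y^3
∂F₂/∂y = -x*z^2
∂F₃/∂z = 3*y
∇·F = -x*z^2 + 3*y^3 + 3*y
At (-2, 2, -3): 48.

48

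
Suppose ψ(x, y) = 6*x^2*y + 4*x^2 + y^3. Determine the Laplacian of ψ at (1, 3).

∂²ψ/∂x² = 4*(3*y + 2)
∂²ψ/∂y² = 6*y
∇²ψ = 18*y + 8
At (1, 3): 62.

62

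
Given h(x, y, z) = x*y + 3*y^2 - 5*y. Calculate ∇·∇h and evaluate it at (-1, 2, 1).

∂²h/∂x² = 0
∂²h/∂y² = 6
∂²h/∂z² = 0
∇²h = 6
At (-1, 2, 1): 6.

6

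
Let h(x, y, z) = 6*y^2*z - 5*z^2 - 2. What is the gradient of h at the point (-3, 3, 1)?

(0, 36, 44)

∂h/∂x = 0
∂h/∂y = 12*y*z
∂h/∂z = 6*y^2 - 10*z
∇h = (0, 12*y*z, 6*y^2 - 10*z)
At (-3, 3, 1): (0, 36, 44).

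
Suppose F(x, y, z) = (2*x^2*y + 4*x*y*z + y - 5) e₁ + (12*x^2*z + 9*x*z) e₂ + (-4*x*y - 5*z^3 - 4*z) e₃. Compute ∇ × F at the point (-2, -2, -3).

(∇×F)₁ = ∂F₃/∂y − ∂F₂/∂z = -12*x^2 - 13*x
(∇×F)₂ = ∂F₁/∂z − ∂F₃/∂x = 4*x*y + 4*y
(∇×F)₃ = ∂F₂/∂x − ∂F₁/∂y = -2*x^2 + 20*x*z + 9*z - 1
∇×F = (-12*x^2 - 13*x, 4*x*y + 4*y, -2*x^2 + 20*x*z + 9*z - 1)
At (-2, -2, -3): (-22, 8, 84).

(-22, 8, 84)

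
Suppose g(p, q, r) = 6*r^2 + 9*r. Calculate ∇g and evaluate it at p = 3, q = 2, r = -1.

∂g/∂p = 0
∂g/∂q = 0
∂g/∂r = 12*r + 9
∇g = (0, 0, 12*r + 9)
At (3, 2, -1): (0, 0, -3).

(0, 0, -3)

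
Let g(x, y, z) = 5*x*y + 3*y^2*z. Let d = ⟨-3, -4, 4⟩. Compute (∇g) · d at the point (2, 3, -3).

239

∂g/∂x = 5*y
∂g/∂y = 5*x + 6*y*z
∂g/∂z = 3*y^2
∇g at (2, 3, -3) = (15, -44, 27)
∇g · d = (15)(-3) + (-44)(-4) + (27)(4) = 239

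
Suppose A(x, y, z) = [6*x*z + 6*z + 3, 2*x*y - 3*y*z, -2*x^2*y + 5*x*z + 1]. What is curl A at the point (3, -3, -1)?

(∇×A)₁ = ∂A₃/∂y − ∂A₂/∂z = -2*x^2 + 3*y
(∇×A)₂ = ∂A₁/∂z − ∂A₃/∂x = 4*x*y + 6*x - 5*z + 6
(∇×A)₃ = ∂A₂/∂x − ∂A₁/∂y = 2*y
∇×A = (-2*x^2 + 3*y, 4*x*y + 6*x - 5*z + 6, 2*y)
At (3, -3, -1): (-27, -7, -6).

(-27, -7, -6)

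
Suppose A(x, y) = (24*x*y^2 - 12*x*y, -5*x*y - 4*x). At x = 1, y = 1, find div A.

∂A₁/∂x = 24*y^2 - 12*y
∂A₂/∂y = -5*x
∇·A = -5*x + 24*y^2 - 12*y
At (1, 1): 7.

7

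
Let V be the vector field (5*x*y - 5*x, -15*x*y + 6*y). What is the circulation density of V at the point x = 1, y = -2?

∂V₂/∂x = -15*y
∂V₁/∂y = 5*x
Scalar curl = -5*x - 15*y
At (1, -2): 25.

25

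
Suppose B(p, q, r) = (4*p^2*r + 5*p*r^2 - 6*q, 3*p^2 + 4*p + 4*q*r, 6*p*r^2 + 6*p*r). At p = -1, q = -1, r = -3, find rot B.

(4, -2, 4)

(∇×B)₁ = ∂B₃/∂q − ∂B₂/∂r = -4*q
(∇×B)₂ = ∂B₁/∂r − ∂B₃/∂p = 4*p^2 + 10*p*r - 6*r^2 - 6*r
(∇×B)₃ = ∂B₂/∂p − ∂B₁/∂q = 6*p + 10
∇×B = (-4*q, 4*p^2 + 10*p*r - 6*r^2 - 6*r, 6*p + 10)
At (-1, -1, -3): (4, -2, 4).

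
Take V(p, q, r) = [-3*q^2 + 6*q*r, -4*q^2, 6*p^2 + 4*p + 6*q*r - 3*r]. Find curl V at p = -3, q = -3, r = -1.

(∇×V)₁ = ∂V₃/∂q − ∂V₂/∂r = 6*r
(∇×V)₂ = ∂V₁/∂r − ∂V₃/∂p = -12*p + 6*q - 4
(∇×V)₃ = ∂V₂/∂p − ∂V₁/∂q = 6*q - 6*r
∇×V = (6*r, -12*p + 6*q - 4, 6*q - 6*r)
At (-3, -3, -1): (-6, 14, -12).

(-6, 14, -12)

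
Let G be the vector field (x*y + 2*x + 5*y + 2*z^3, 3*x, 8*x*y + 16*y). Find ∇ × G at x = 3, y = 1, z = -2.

(∇×G)₁ = ∂G₃/∂y − ∂G₂/∂z = 8*x + 16
(∇×G)₂ = ∂G₁/∂z − ∂G₃/∂x = -8*y + 6*z^2
(∇×G)₃ = ∂G₂/∂x − ∂G₁/∂y = -x - 2
∇×G = (8*x + 16, -8*y + 6*z^2, -x - 2)
At (3, 1, -2): (40, 16, -5).

(40, 16, -5)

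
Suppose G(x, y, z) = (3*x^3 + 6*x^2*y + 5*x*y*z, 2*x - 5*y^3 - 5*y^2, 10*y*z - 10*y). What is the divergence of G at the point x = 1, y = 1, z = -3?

-9

∂G₁/∂x = 9*x^2 + 12*x*y + 5*y*z
∂G₂/∂y = -15*y^2 - 10*y
∂G₃/∂z = 10*y
∇·G = 9*x^2 + 12*x*y - 15*y^2 + 5*y*z
At (1, 1, -3): -9.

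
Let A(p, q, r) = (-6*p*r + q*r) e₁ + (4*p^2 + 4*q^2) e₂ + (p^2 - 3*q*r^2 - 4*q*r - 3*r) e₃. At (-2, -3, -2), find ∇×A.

(∇×A)₁ = ∂A₃/∂q − ∂A₂/∂r = -3*r^2 - 4*r
(∇×A)₂ = ∂A₁/∂r − ∂A₃/∂p = -8*p + q
(∇×A)₃ = ∂A₂/∂p − ∂A₁/∂q = 8*p - r
∇×A = (-3*r^2 - 4*r, -8*p + q, 8*p - r)
At (-2, -3, -2): (-4, 13, -14).

(-4, 13, -14)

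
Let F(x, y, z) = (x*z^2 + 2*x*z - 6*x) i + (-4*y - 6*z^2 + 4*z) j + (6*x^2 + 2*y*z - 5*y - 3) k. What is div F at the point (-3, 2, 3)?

∂F₁/∂x = z^2 + 2*z - 6
∂F₂/∂y = -4
∂F₃/∂z = 2*y
∇·F = 2*y + z^2 + 2*z - 10
At (-3, 2, 3): 9.

9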